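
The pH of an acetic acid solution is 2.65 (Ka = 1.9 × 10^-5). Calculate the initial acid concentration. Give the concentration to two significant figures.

[H+] = 10^(-2.65) = 2.24 × 10^-3 M = x
Ka = x²/(C₀ − x) ⇒ C₀ = x + x²/Ka
C₀ = 2.24 × 10^-3 + (2.24 × 10^-3)²/(1.9 × 10^-5) = 2.66 × 10^-1 M

C₀ = 2.7 × 10^-1 M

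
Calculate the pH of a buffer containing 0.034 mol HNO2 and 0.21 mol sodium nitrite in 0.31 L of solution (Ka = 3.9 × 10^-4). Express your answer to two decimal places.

pH = 4.20

pKa = −log(3.9 × 10^-4) = 3.409
pH = pKa + log([A⁻]/[HA]) = 3.409 + log(0.21/0.034)
pH = 3.409 + (+0.791) = 4.20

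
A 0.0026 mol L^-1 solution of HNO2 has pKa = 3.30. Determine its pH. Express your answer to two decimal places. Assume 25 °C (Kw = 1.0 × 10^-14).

HNO2 ⇌ NO2- + H+
Ka = 10^(−3.30) = 5.01 × 10^-4
Ka = x²/(0.0026 − x) = 5.01 × 10^-4
Here C₀/Ka ≈ 5.19, so the small-x approximation fails. Use the quadratic:
x = [−0.000501 + √(0.000501² + 5.21e-06)]/2 = 9.18 × 10^-4 M
pH = −log(9.18 × 10^-4) = 3.04

pH = 3.04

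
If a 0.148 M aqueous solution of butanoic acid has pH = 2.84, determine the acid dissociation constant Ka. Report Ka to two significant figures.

Ka = 1.4 × 10^-5

[H+] = 10^(-2.84) = 1.45 × 10^-3 M
At equilibrium [HA] = 0.148 − 1.45 × 10^-3 = 1.47 × 10^-1 M
Ka = [H+][A-]/[HA] = (1.45 × 10^-3)² / 1.47 × 10^-1 = 1.4 × 10^-5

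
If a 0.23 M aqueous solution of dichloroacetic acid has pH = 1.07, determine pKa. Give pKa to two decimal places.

[H+] = 10^(-1.07) = 8.51 × 10^-2 M
At equilibrium [HA] = 0.23 − 8.51 × 10^-2 = 1.45 × 10^-1 M
Ka = [H+][A-]/[HA] = (8.51 × 10^-2)² / 1.45 × 10^-1 = 4.99 × 10^-2
pKa = -log(4.99 × 10^-2) = 1.30

pKa = 1.30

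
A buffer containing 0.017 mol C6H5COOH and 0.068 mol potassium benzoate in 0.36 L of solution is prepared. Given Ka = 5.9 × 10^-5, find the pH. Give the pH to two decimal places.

pKa = −log(5.9 × 10^-5) = 4.229
Using pH = pKa + log([base]/[acid]) with [base]/[acid] = 0.068/0.017:
pH = 4.229 + (+0.602) = 4.83

pH = 4.83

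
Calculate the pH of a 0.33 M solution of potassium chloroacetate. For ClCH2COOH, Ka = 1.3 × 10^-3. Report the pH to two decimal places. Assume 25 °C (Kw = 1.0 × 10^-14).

pH = 8.20

ClCH2COO- is the conjugate base of the weak acid ClCH2COOH.
Kb = Kw/Ka = 1.0×10^-14 / 1.3 × 10^-3 = 7.69 × 10^-12
From the ICE table, Kb = [OH-]²/(0.33 − [OH-]) = 7.69 × 10^-12.
Neglecting [OH-] in the denominator: [OH-] = √(7.69 × 10^-12 × 0.33) = 1.59 × 10^-6 M
Check: 0.00048% ionized — well under 5%, approximation valid.
pOH = 5.80, so pH = 14.00 − pOH = 8.20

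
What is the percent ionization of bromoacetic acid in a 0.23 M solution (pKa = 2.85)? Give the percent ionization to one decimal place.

BrCH2COOH ⇌ BrCH2COO- + H+; let x = [H+] at equilibrium.
Ka = 10^(−2.85) = 1.41 × 10^-3
Ka = x²/(C₀ − x); solving the quadratic gives x = 1.73 × 10^-2 M.
Fraction ionized = 1.73 × 10^-2 / 0.23 = 0.0752 → 7.5%

7.5%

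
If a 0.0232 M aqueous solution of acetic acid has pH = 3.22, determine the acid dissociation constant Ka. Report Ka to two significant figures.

Ka = 1.6 × 10^-5

[H+] = 10^(-3.22) = 6.03 × 10^-4 M
At equilibrium [HA] = 0.0232 − 6.03 × 10^-4 = 2.26 × 10^-2 M
Ka = [H+][A-]/[HA] = (6.03 × 10^-4)² / 2.26 × 10^-2 = 1.6 × 10^-5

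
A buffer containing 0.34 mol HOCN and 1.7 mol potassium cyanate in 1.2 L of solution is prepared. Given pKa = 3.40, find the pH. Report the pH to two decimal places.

pH = 4.10

pH = pKa + log([A⁻]/[HA]) = 3.40 + log(1.7/0.34)
pH = 3.40 + (+0.699) = 4.10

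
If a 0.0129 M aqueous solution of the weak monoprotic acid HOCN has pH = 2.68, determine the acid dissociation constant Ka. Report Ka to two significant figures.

[H+] = 10^(-2.68) = 2.09 × 10^-3 M
At equilibrium [HA] = 0.0129 − 2.09 × 10^-3 = 1.08 × 10^-2 M
Ka = [H+][A-]/[HA] = (2.09 × 10^-3)² / 1.08 × 10^-2 = 4.0 × 10^-4

Ka = 4.0 × 10^-4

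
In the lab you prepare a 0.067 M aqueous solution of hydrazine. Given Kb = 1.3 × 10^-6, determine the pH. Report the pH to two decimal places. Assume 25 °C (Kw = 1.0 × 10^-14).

pH = 10.47

N2H4 + H2O ⇌ N2H5+ + OH-
From the ICE table, Kb = [OH-]²/(0.067 − [OH-]) = 1.3 × 10^-6.
Neglecting [OH-] in the denominator: [OH-] = √(1.3 × 10^-6 × 0.067) = 2.95 × 10^-4 M
pOH = 3.53, so pH = 14.00 − pOH = 10.47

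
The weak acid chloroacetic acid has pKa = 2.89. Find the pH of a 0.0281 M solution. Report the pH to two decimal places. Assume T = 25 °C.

ClCH2COOH ⇌ ClCH2COO- + H+
Ka = 10^(−2.89) = 1.29 × 10^-3
From the ICE table, Ka = [H+]²/(0.0281 − [H+]) = 1.29 × 10^-3.
The 5% rule fails; solving [H+]² + Ka·[H+] − Ka·C₀ = 0 exactly:
[H+] = (−Ka + √(Ka² + 4·Ka·C₀))/2 = 5.41 × 10^-3 M
pH = −log[H+] = −log(5.41 × 10^-3) = 2.27

pH = 2.27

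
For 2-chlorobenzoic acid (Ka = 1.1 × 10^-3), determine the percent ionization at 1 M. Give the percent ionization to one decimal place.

ClC6H4COOH ⇌ ClC6H4COO- + H+; let x = [H+] at equilibrium.
x ≈ √(Ka·C₀) = √(1.1 × 10^-3 × 1) = 3.32 × 10^-2 M
Fraction ionized = 3.32 × 10^-2 / 1 = 0.0332 → 3.3%

3.3%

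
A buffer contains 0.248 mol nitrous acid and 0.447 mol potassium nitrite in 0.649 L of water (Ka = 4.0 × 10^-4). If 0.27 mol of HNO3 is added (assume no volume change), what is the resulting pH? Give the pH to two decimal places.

pH = 2.93

After neutralization: n(HNO2) = 0.518 mol, n(NO2-) = 0.177 mol.
pKa = −log(4.0 × 10^-4) = 3.398
pH = pKa + log(n_NO2-/n_HNO2) = 3.398 + log(0.177/0.518) = 3.398 + (-0.466)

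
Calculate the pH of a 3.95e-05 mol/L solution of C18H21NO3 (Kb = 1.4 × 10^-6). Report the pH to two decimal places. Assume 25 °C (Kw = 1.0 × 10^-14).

pH = 8.83

C18H21NO3 + H2O ⇌ C18H22NO3+ + OH-
Kb = [OH-]²/(3.95e-05 − [OH-]) = 1.4 × 10^-6
[OH-] is not negligible relative to C₀; solve [OH-]² + 1.4e-06·[OH-] − 5.53e-11 = 0.
[OH-] = [−1.4e-06 + √(1.4e-06² + 2.21e-10)]/2 = 6.77 × 10^-6 M
pOH = −log(6.77 × 10^-6) = 5.17; pH = 14.00 − 5.17 = 8.83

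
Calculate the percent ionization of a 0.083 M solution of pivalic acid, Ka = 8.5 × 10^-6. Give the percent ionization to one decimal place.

(CH3)3CCOOH ⇌ (CH3)3CCOO- + H+; let x = [H+] at equilibrium.
x ≈ √(Ka·C₀) = √(8.5 × 10^-6 × 0.083) = 8.40 × 10^-4 M
Fraction ionized = 8.40 × 10^-4 / 0.083 = 0.0101 → 1.0%

1.0%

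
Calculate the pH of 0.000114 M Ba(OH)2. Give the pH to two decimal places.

Ba(OH)2 is a strong base (each formula unit releases 2 OH-); [OH-] = 0.000228 M.
pOH = -log(0.000228) = 3.64
pH = 14.00 - 3.64 = 10.36

pH = 10.36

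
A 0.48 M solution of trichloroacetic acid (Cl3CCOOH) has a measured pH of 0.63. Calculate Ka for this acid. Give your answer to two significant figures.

[H+] = 10^(-0.63) = 2.34 × 10^-1 M
At equilibrium [HA] = 0.48 − 2.34 × 10^-1 = 2.46 × 10^-1 M
Ka = [H+][A-]/[HA] = (2.34 × 10^-1)² / 2.46 × 10^-1 = 2.2 × 10^-1

Ka = 2.2 × 10^-1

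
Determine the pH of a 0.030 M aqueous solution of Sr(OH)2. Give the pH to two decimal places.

Sr(OH)2 is a strong base (each formula unit releases 2 OH-); [OH-] = 0.06 M.
pOH = -log(0.06) = 1.22
pH = 14.00 - 1.22 = 12.78

pH = 12.78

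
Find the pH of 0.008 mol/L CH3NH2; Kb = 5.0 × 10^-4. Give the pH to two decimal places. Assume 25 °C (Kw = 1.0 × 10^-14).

CH3NH2 + H2O ⇌ CH3NH3+ + OH-
From the ICE table, Kb = [OH-]²/(0.008 − [OH-]) = 5.0 × 10^-4.
The 5% rule fails; solving [OH-]² + Kb·[OH-] − Kb·C₀ = 0 exactly:
[OH-] = [−0.0005 + √(0.0005² + 1.6e-05)]/2 = 1.77 × 10^-3 M
pOH = 2.75, so pH = 14.00 − pOH = 11.25

pH = 11.25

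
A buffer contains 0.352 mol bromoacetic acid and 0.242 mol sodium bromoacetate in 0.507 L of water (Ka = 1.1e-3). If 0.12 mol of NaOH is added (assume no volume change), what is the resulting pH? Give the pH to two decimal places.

pH = 3.15

After neutralization: n(BrCH2COOH) = 0.232 mol, n(BrCH2COO-) = 0.362 mol.
pKa = −log(1.1 × 10^-3) = 2.959
pH = pKa + log(n_BrCH2COO-/n_BrCH2COOH) = 2.959 + log(0.362/0.232) = 2.959 + (+0.193)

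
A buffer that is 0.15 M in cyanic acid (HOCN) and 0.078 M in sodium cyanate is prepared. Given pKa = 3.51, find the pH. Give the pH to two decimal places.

Using pH = pKa + log([base]/[acid]) with [base]/[acid] = 0.078/0.15:
pH = 3.51 + (-0.284) = 3.23

pH = 3.23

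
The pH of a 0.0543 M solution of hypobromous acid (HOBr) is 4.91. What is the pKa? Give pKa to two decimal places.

pKa = 8.55

[H+] = 10^(-4.91) = 1.23 × 10^-5 M
At equilibrium [HA] = 0.0543 − 1.23 × 10^-5 = 5.43 × 10^-2 M
Ka = [H+][A-]/[HA] = (1.23 × 10^-5)² / 5.43 × 10^-2 = 2.79 × 10^-9
pKa = -log(2.79 × 10^-9) = 8.55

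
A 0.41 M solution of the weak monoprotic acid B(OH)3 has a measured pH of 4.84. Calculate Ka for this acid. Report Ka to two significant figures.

[H+] = 10^(-4.84) = 1.45 × 10^-5 M
At equilibrium [HA] = 0.41 − 1.45 × 10^-5 = 4.10 × 10^-1 M
Ka = [H+][A-]/[HA] = (1.45 × 10^-5)² / 4.10 × 10^-1 = 5.1 × 10^-10

Ka = 5.1 × 10^-10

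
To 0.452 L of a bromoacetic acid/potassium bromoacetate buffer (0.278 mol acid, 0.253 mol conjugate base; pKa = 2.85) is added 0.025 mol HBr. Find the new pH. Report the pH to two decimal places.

Added H+ converts BrCH2COO- to BrCH2COOH: BrCH2COOH → 0.303 mol, BrCH2COO- → 0.228 mol.
Henderson–Hasselbalch with mole ratio 0.228/0.303: pH = 2.85 + (-0.124)

pH = 2.73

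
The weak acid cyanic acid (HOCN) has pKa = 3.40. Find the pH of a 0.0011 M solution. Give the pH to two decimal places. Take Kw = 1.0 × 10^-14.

HOCN ⇌ OCN- + H+
Ka = 10^(−3.40) = 3.98 × 10^-4
Ka = [H+]²/(0.0011 − [H+]) = 3.98 × 10^-4
The 5% rule fails; solving [H+]² + Ka·[H+] − Ka·C₀ = 0 exactly:
[H+] = [−0.000398 + √(0.000398² + 1.75e-06)]/2 = 4.92 × 10^-4 M
pH = −log[H+] = −log(4.92 × 10^-4) = 3.31

pH = 3.31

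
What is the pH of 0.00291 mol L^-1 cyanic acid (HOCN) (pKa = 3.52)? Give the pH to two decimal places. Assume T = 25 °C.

HOCN ⇌ OCN- + H+
Ka = 10^(−3.52) = 3.02 × 10^-4
Ka = [H+]²/(0.00291 − [H+]) = 3.02 × 10^-4
Here C₀/Ka ≈ 9.64, so the small-[H+] approximation fails. Use the quadratic:
[H+] = (−Ka + √(Ka² + 4·Ka·C₀))/2 = 7.99 × 10^-4 M
pH = −log[H+] = −log(7.99 × 10^-4) = 3.10

pH = 3.10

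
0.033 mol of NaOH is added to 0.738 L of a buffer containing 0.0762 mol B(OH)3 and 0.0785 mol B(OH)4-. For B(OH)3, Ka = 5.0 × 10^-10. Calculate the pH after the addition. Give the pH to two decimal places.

pH = 9.71

After neutralization: n(B(OH)3) = 0.0432 mol, n(B(OH)4-) = 0.112 mol.
pKa = −log(5.0 × 10^-10) = 9.301
Henderson–Hasselbalch with mole ratio 0.112/0.0432: pH = 9.301 + (+0.414)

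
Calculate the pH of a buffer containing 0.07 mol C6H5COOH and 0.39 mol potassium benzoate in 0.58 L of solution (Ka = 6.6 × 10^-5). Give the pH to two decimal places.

pKa = −log(6.6 × 10^-5) = 4.180
pH = pKa + log([A⁻]/[HA]) = 4.180 + log(0.39/0.07)
pH = 4.180 + (+0.746) = 4.93

pH = 4.93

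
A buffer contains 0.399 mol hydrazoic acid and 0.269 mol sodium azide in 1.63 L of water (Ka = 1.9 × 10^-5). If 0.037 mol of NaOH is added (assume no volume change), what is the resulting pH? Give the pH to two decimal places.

After neutralization: n(HN3) = 0.362 mol, n(N3-) = 0.306 mol.
pKa = −log(1.9 × 10^-5) = 4.721
Henderson–Hasselbalch with mole ratio 0.306/0.362: pH = 4.721 + (-0.073)

pH = 4.65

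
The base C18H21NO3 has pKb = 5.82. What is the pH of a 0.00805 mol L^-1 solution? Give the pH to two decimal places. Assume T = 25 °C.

C18H21NO3 + H2O ⇌ C18H22NO3+ + OH-
Kb = 10^(−5.82) = 1.51 × 10^-6
Kb = x²/(0.00805 − x) = 1.51 × 10^-6
Since Kb ≪ C₀, x ≈ √(Kb·C₀) = 1.10 × 10^-4 M.
pOH = −log(1.10 × 10^-4) = 3.96; pH = 14.00 − 3.96 = 10.04

pH = 10.04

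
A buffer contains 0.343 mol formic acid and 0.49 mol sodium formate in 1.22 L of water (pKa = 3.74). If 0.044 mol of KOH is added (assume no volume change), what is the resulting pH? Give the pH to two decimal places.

pH = 3.99

OH- converts HCOOH to HCOO-: HCOOH → 0.299 mol, HCOO- → 0.534 mol.
pH = pKa + log([A⁻]/[HA]) = 3.74 + log(0.534/0.299) = 3.74 +0.252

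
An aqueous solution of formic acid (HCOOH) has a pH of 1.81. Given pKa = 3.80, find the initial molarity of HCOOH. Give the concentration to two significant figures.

[H+] = 10^(-1.81) = 1.55 × 10^-2 M = x
Ka = 10^(−3.80) = 1.58 × 10^-4
Ka = x²/(C₀ − x) ⇒ C₀ = x + x²/Ka
C₀ = 1.55 × 10^-2 + (1.55 × 10^-2)²/(1.58 × 10^-4) = 1.54 M

C₀ = 1.5 M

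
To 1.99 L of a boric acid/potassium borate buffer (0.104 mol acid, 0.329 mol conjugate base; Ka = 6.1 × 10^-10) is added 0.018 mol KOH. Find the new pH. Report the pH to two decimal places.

After neutralization: n(B(OH)3) = 0.086 mol, n(B(OH)4-) = 0.347 mol.
pKa = −log(6.1 × 10^-10) = 9.215
Henderson–Hasselbalch with mole ratio 0.347/0.086: pH = 9.215 + (+0.606)

pH = 9.82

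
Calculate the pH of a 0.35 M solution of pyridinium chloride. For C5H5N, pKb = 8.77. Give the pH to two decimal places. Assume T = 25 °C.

C5H5NH+ is the conjugate acid of the weak base C5H5N.
Kb = 10^(−8.77) = 1.70 × 10^-9
Ka = Kw/Kb = 1.0×10^-14 / 1.70 × 10^-9 = 5.88 × 10^-6
From the ICE table, Ka = [H+]²/(0.35 − [H+]) = 5.88 × 10^-6.
Neglecting [H+] in the denominator: [H+] = √(5.88 × 10^-6 × 0.35) = 1.43 × 10^-3 M
([H+]/C₀ = 0.41% < 5%, so the approximation holds.)
pH = −log(1.43 × 10^-3) = 2.84

pH = 2.84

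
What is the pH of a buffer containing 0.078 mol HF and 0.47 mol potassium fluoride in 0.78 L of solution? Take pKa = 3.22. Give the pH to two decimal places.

pH = 4.00

pH = pKa + log([A⁻]/[HA]) = 3.22 + log(0.47/0.078)
pH = 3.22 + (+0.780) = 4.00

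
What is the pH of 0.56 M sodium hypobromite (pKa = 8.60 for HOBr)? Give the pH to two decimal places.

OBr- is the conjugate base of the weak acid HOBr.
Ka = 10^(−8.60) = 2.51 × 10^-9
Kb = Kw/Ka = 1.0×10^-14 / 2.51 × 10^-9 = 3.98 × 10^-6
Let x = [OH-] at equilibrium. Kb = x²/(0.56 − x).
Assume x ≪ 0.56: x ≈ √(3.98 × 10^-6 × 0.56) = 1.49 × 10^-3 M
(x/C₀ = 0.27% < 5%, so the approximation holds.)
pOH = −log(1.49 × 10^-3) = 2.83; pH = 14.00 − 2.83 = 11.17

pH = 11.17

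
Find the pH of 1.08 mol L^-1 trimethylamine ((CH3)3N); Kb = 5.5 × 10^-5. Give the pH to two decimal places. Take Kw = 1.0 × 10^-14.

(CH3)3N + H2O ⇌ (CH3)3NH+ + OH-
Let x = [OH-] at equilibrium. Kb = x²/(1.08 − x).
Neglecting x in the denominator: x = √(5.5 × 10^-5 × 1.08) = 7.71 × 10^-3 M
Check: 0.71% ionized — well under 5%, approximation valid.
pOH = −log(7.71 × 10^-3) = 2.11; pH = 14.00 − 2.11 = 11.89

pH = 11.89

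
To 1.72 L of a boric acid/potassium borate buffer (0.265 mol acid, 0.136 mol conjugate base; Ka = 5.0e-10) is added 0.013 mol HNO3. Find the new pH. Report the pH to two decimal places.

After neutralization: n(B(OH)3) = 0.278 mol, n(B(OH)4-) = 0.123 mol.
pKa = −log(5.0 × 10^-10) = 9.301
Henderson–Hasselbalch with mole ratio 0.123/0.278: pH = 9.301 + (-0.354)

pH = 8.95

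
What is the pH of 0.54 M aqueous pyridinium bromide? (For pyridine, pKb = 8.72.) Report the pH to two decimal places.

C5H5NH+ is the conjugate acid of the weak base C5H5N.
Kb = 10^(−8.72) = 1.91 × 10^-9
Ka = Kw/Kb = 1.0×10^-14 / 1.91 × 10^-9 = 5.24 × 10^-6
From the ICE table, Ka = [H+]²/(0.54 − [H+]) = 5.24 × 10^-6.
Neglecting [H+] in the denominator: [H+] = √(5.24 × 10^-6 × 0.54) = 1.68 × 10^-3 M
Check: 0.31% ionized — well under 5%, approximation valid.
pH = −log[H+] = −log(1.68 × 10^-3) = 2.77

pH = 2.77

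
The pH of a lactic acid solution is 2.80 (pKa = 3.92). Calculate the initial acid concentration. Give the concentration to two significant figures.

C₀ = 2.2 × 10^-2 M

[H+] = 10^(-2.80) = 1.58 × 10^-3 M = x
Ka = 10^(−3.92) = 1.20 × 10^-4
Ka = x²/(C₀ − x) ⇒ C₀ = x + x²/Ka
C₀ = 1.58 × 10^-3 + (1.58 × 10^-3)²/(1.20 × 10^-4) = 2.24 × 10^-2 M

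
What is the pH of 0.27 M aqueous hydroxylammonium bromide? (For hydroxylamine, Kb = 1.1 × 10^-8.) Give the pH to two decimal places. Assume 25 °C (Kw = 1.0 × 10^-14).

NH3OH+ is the conjugate acid of the weak base NH2OH.
Ka = Kw/Kb = 1.0×10^-14 / 1.1 × 10^-8 = 9.09 × 10^-7
From the ICE table, Ka = [H+]²/(0.27 − [H+]) = 9.09 × 10^-7.
Assume [H+] ≪ 0.27: [H+] ≈ √(9.09 × 10^-7 × 0.27) = 4.95 × 10^-4 M
Check: 0.18% ionized — well under 5%, approximation valid.
pH = −log[H+] = −log(4.95 × 10^-4) = 3.31

pH = 3.31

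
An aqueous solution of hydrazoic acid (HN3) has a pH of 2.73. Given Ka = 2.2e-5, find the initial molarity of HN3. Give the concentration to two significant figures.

[H+] = 10^(-2.73) = 1.86 × 10^-3 M = x
Ka = x²/(C₀ − x) ⇒ C₀ = x + x²/Ka
C₀ = 1.86 × 10^-3 + (1.86 × 10^-3)²/(2.2 × 10^-5) = 1.59 × 10^-1 M

C₀ = 1.6 × 10^-1 M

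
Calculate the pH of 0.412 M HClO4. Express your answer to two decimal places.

HClO4 is a strong acid and dissociates completely, so [H+] = 0.412 M.
pH = -log(0.412) = 0.39

pH = 0.39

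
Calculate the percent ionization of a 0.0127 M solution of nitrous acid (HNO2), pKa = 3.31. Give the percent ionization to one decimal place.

HNO2 ⇌ NO2- + H+; let x = [H+] at equilibrium.
Ka = 10^(−3.31) = 4.90 × 10^-4
Solve x² + 0.00049x − 6.22e-06 = 0 → x = 2.26 × 10^-3 M
% ionization = x/C₀ × 100% = 2.26 × 10^-3/0.0127 × 100% = 17.8%

17.8%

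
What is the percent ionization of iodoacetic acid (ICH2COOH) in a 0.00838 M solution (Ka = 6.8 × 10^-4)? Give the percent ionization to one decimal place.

ICH2COOH ⇌ ICH2COO- + H+; let x = [H+] at equilibrium.
Solve x² + 0.00068x − 5.7e-06 = 0 → x = 2.07 × 10^-3 M
% ionization = x/C₀ × 100% = 2.07 × 10^-3/0.00838 × 100% = 24.7%

24.7%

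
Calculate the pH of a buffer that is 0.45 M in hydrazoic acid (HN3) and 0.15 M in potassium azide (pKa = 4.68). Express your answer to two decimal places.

pH = pKa + log([A⁻]/[HA]) = 4.68 + log(0.15/0.45)
pH = 4.68 + (-0.477) = 4.20

pH = 4.20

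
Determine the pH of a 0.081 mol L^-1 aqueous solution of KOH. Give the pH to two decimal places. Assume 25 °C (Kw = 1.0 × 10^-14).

KOH is a strong base; [OH-] = 0.081 M.
pOH = -log(0.081) = 1.09
pH = 14.00 - 1.09 = 12.91

pH = 12.91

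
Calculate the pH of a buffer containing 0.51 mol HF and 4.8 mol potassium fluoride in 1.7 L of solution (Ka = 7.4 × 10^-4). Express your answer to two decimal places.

pH = 4.10

pKa = −log(7.4 × 10^-4) = 3.131
Using pH = pKa + log([base]/[acid]) with [base]/[acid] = 4.8/0.51:
pH = 3.131 + (+0.974) = 4.10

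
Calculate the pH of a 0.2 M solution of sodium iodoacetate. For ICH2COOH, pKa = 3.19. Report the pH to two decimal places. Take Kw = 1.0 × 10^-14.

pH = 8.25

ICH2COO- is the conjugate base of the weak acid ICH2COOH.
Ka = 10^(−3.19) = 6.46 × 10^-4
Kb = Kw/Ka = 1.0×10^-14 / 6.46 × 10^-4 = 1.55 × 10^-11
From the ICE table, Kb = [OH-]²/(0.2 − [OH-]) = 1.55 × 10^-11.
Neglecting [OH-] in the denominator: [OH-] = √(1.55 × 10^-11 × 0.2) = 1.76 × 10^-6 M
([OH-]/C₀ = 0.00088% < 5%, so the approximation holds.)
pOH = 5.75, so pH = 14.00 − pOH = 8.25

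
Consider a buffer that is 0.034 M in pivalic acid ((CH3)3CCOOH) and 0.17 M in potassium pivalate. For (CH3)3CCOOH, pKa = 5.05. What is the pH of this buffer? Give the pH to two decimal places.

pH = pKa + log([A⁻]/[HA]) = 5.05 + log(0.17/0.034)
pH = 5.05 + (+0.699) = 5.75

pH = 5.75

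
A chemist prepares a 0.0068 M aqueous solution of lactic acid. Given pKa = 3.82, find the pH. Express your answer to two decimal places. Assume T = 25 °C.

CH3CH(OH)COOH ⇌ CH3CH(OH)COO- + H+
Ka = 10^(−3.82) = 1.51 × 10^-4
Ka = [H+]²/(0.0068 − [H+]) = 1.51 × 10^-4
Here C₀/Ka ≈ 45, so the small-[H+] approximation fails. Use the quadratic:
[H+] = [−0.000151 + √(0.000151² + 4.11e-06)]/2 = 9.41 × 10^-4 M
pH = −log[H+] = −log(9.41 × 10^-4) = 3.03

pH = 3.03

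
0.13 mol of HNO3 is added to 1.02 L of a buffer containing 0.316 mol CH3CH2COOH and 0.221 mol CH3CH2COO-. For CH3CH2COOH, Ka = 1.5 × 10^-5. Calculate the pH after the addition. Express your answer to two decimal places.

Added H+ converts CH3CH2COO- to CH3CH2COOH: CH3CH2COOH → 0.446 mol, CH3CH2COO- → 0.091 mol.
pKa = −log(1.5 × 10^-5) = 4.824
Henderson–Hasselbalch with mole ratio 0.091/0.446: pH = 4.824 + (-0.690)

pH = 4.13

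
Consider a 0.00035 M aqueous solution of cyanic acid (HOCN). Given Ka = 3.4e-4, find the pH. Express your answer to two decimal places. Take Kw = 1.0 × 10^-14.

pH = 3.67

HOCN ⇌ OCN- + H+
From the ICE table, Ka = x²/(0.00035 − x) = 3.4 × 10^-4.
x is not negligible relative to C₀; solve x² + 0.00034·x − 1.19e-07 = 0.
x = [−0.00034 + √(0.00034² + 4.76e-07)]/2 = 2.15 × 10^-4 M
pH = −log(2.15 × 10^-4) = 3.67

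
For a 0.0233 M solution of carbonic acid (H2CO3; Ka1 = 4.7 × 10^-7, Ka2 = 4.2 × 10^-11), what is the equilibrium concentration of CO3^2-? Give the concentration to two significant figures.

First ionization gives [H+] ≈ [HCO3-] = 1.05 × 10^-4 M.
Second step: Ka2 = [H+][CO3^2-]/[HCO3-] ≈ [CO3^2-] (since [H+] ≈ [HCO3-]).
So [CO3^2-] ≈ Ka2.

4.2 × 10^-11 M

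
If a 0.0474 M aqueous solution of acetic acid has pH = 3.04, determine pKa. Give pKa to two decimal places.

[H+] = 10^(-3.04) = 9.12 × 10^-4 M
At equilibrium [HA] = 0.0474 − 9.12 × 10^-4 = 4.65 × 10^-2 M
Ka = [H+][A-]/[HA] = (9.12 × 10^-4)² / 4.65 × 10^-2 = 1.79 × 10^-5
pKa = -log(1.79 × 10^-5) = 4.75

pKa = 4.75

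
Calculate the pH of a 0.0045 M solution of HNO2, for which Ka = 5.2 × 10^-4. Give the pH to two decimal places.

HNO2 ⇌ NO2- + H+
Ka = [H+]²/(0.0045 − [H+]) = 5.2 × 10^-4
Here C₀/Ka ≈ 8.65, so the small-[H+] approximation fails. Use the quadratic:
[H+] = [−0.00052 + √(0.00052² + 9.36e-06)]/2 = 1.29 × 10^-3 M
pH = −log[H+] = −log(1.29 × 10^-3) = 2.89

pH = 2.89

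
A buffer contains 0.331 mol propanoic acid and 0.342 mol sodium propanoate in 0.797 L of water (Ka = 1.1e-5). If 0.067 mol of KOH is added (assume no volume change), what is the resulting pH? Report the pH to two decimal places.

pH = 5.15

OH- converts CH3CH2COOH to CH3CH2COO-: CH3CH2COOH → 0.264 mol, CH3CH2COO- → 0.409 mol.
pKa = −log(1.1 × 10^-5) = 4.959
pH = pKa + log(n_CH3CH2COO-/n_CH3CH2COOH) = 4.959 + log(0.409/0.264) = 4.959 + (+0.190)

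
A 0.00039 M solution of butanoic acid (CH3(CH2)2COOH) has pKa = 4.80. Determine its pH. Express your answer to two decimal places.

pH = 4.15

CH3(CH2)2COOH ⇌ CH3(CH2)2COO- + H+
Ka = 10^(−4.80) = 1.58 × 10^-5
From the ICE table, Ka = [H+]²/(0.00039 − [H+]) = 1.58 × 10^-5.
The 5% rule fails; solving [H+]² + Ka·[H+] − Ka·C₀ = 0 exactly:
[H+] = [−1.58e-05 + √(1.58e-05² + 2.46e-08)]/2 = 7.10 × 10^-5 M
pH = −log(7.10 × 10^-5) = 4.15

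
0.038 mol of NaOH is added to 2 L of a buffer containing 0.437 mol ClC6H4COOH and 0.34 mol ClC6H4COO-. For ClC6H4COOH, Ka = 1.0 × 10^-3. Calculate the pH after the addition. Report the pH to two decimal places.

pH = 2.98

OH- converts ClC6H4COOH to ClC6H4COO-: ClC6H4COOH → 0.399 mol, ClC6H4COO- → 0.378 mol.
pKa = −log(1.0 × 10^-3) = 3.000
Henderson–Hasselbalch with mole ratio 0.378/0.399: pH = 3.000 + (-0.023)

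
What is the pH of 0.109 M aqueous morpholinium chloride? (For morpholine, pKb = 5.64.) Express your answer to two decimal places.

C4H8ONH2+ is the conjugate acid of the weak base C4H8ONH.
Kb = 10^(−5.64) = 2.29 × 10^-6
Ka = Kw/Kb = 1.0×10^-14 / 2.29 × 10^-6 = 4.37 × 10^-9
From the ICE table, Ka = [H+]²/(0.109 − [H+]) = 4.37 × 10^-9.
Neglecting [H+] in the denominator: [H+] = √(4.37 × 10^-9 × 0.109) = 2.18 × 10^-5 M
pH = −log[H+] = −log(2.18 × 10^-5) = 4.66

pH = 4.66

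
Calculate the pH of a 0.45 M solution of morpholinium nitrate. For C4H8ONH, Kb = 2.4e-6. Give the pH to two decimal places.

C4H8ONH2+ is the conjugate acid of the weak base C4H8ONH.
Ka = Kw/Kb = 1.0×10^-14 / 2.4 × 10^-6 = 4.17 × 10^-9
From the ICE table, Ka = x²/(0.45 − x) = 4.17 × 10^-9.
Neglecting x in the denominator: x = √(4.17 × 10^-9 × 0.45) = 4.33 × 10^-5 M
(x/C₀ = 0.0096% < 5%, so the approximation holds.)
pH = −log(4.33 × 10^-5) = 4.36

pH = 4.36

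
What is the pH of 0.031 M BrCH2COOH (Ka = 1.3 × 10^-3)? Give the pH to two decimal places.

BrCH2COOH ⇌ BrCH2COO- + H+
Ka = x²/(0.031 − x) = 1.3 × 10^-3
x is not negligible relative to C₀; solve x² + 0.0013·x − 4.03e-05 = 0.
x = [−0.0013 + √(0.0013² + 0.000161)]/2 = 5.73 × 10^-3 M
pH = −log[H+] = −log(5.73 × 10^-3) = 2.24

pH = 2.24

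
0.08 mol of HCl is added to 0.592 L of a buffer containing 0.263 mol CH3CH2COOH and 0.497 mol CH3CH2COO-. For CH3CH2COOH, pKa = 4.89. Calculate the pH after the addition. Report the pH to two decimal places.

After neutralization: n(CH3CH2COOH) = 0.343 mol, n(CH3CH2COO-) = 0.417 mol.
pH = pKa + log([A⁻]/[HA]) = 4.89 + log(0.417/0.343) = 4.89 +0.085

pH = 4.97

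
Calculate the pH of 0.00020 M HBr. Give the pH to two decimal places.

HBr is a strong acid and dissociates completely, so [H+] = 0.00020 M.
pH = -log(0.0002) = 3.70

pH = 3.70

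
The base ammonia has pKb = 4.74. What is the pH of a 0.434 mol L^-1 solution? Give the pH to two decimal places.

NH3 + H2O ⇌ NH4+ + OH-
Kb = 10^(−4.74) = 1.82 × 10^-5
Kb = x²/(0.434 − x) = 1.82 × 10^-5
Since Kb ≪ C₀, x ≈ √(Kb·C₀) = 2.81 × 10^-3 M.
Check: 0.65% ionized — well under 5%, approximation valid.
pOH = −log(2.81 × 10^-3) = 2.55; pH = 14.00 − 2.55 = 11.45

pH = 11.45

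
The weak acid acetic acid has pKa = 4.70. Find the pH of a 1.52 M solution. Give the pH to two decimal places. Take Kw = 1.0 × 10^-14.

CH3COOH ⇌ CH3COO- + H+
Ka = 10^(−4.70) = 2.00 × 10^-5
Ka = [H+]²/(1.52 − [H+]) = 2.00 × 10^-5
Assume [H+] ≪ 1.52: [H+] ≈ √(2.00 × 10^-5 × 1.52) = 5.51 × 10^-3 M
([H+]/C₀ = 0.36% < 5%, so the approximation holds.)
pH = −log(5.51 × 10^-3) = 2.26

pH = 2.26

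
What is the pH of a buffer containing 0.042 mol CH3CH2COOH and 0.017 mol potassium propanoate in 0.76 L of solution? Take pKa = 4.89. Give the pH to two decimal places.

pH = 4.50

Using pH = pKa + log([base]/[acid]) with [base]/[acid] = 0.017/0.042:
pH = 4.89 + (-0.393) = 4.50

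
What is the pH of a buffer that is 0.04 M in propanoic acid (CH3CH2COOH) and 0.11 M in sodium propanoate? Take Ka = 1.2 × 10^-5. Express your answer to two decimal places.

pH = 5.36

pKa = −log(1.2 × 10^-5) = 4.921
Using pH = pKa + log([base]/[acid]) with [base]/[acid] = 0.11/0.04:
pH = 4.921 + (+0.439) = 5.36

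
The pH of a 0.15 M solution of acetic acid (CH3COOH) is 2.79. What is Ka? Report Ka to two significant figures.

[H+] = 10^(-2.79) = 1.62 × 10^-3 M
At equilibrium [HA] = 0.15 − 1.62 × 10^-3 = 1.48 × 10^-1 M
Ka = [H+][A-]/[HA] = (1.62 × 10^-3)² / 1.48 × 10^-1 = 1.8 × 10^-5

Ka = 1.8 × 10^-5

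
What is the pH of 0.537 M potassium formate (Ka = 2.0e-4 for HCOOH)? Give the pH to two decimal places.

HCOO- is the conjugate base of the weak acid HCOOH.
Kb = Kw/Ka = 1.0×10^-14 / 2.0 × 10^-4 = 5.00 × 10^-11
Kb = [OH-]²/(0.537 − [OH-]) = 5.00 × 10^-11
Neglecting [OH-] in the denominator: [OH-] = √(5.00 × 10^-11 × 0.537) = 5.18 × 10^-6 M
([OH-]/C₀ = 0.00096% < 5%, so the approximation holds.)
pOH = 5.29, so pH = 14.00 − pOH = 8.71

pH = 8.71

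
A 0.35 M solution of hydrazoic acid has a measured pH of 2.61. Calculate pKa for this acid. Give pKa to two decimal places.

[H+] = 10^(-2.61) = 2.45 × 10^-3 M
At equilibrium [HA] = 0.35 − 2.45 × 10^-3 = 3.48 × 10^-1 M
Ka = [H+][A-]/[HA] = (2.45 × 10^-3)² / 3.48 × 10^-1 = 1.72 × 10^-5
pKa = -log(1.72 × 10^-5) = 4.76

pKa = 4.76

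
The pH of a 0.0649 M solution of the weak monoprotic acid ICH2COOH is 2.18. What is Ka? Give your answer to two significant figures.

[H+] = 10^(-2.18) = 6.61 × 10^-3 M
At equilibrium [HA] = 0.0649 − 6.61 × 10^-3 = 5.83 × 10^-2 M
Ka = [H+][A-]/[HA] = (6.61 × 10^-3)² / 5.83 × 10^-2 = 7.5 × 10^-4

Ka = 7.5 × 10^-4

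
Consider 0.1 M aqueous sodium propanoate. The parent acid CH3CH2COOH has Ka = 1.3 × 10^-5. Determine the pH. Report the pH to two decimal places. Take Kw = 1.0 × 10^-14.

CH3CH2COO- is the conjugate base of the weak acid CH3CH2COOH.
Kb = Kw/Ka = 1.0×10^-14 / 1.3 × 10^-5 = 7.69 × 10^-10
Let x = [OH-] at equilibrium. Kb = x²/(0.1 − x).
Assume x ≪ 0.1: x ≈ √(7.69 × 10^-10 × 0.1) = 8.77 × 10^-6 M
(x/C₀ = 0.0088% < 5%, so the approximation holds.)
pOH = −log(8.77 × 10^-6) = 5.06; pH = 14.00 − 5.06 = 8.94

pH = 8.94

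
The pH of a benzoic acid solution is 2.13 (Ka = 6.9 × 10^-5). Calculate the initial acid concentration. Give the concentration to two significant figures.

[H+] = 10^(-2.13) = 7.41 × 10^-3 M = x
Ka = x²/(C₀ − x) ⇒ C₀ = x + x²/Ka
C₀ = 7.41 × 10^-3 + (7.41 × 10^-3)²/(6.9 × 10^-5) = 8.03 × 10^-1 M

C₀ = 8.0 × 10^-1 M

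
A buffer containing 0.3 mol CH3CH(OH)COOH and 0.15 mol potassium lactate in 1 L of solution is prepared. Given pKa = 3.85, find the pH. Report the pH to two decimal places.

Henderson–Hasselbalch: pH = pKa + log([CH3CH(OH)COO-]/[CH3CH(OH)COOH]) = 3.85 + log(0.15/0.3)
pH = 3.85 + (-0.301) = 3.55

pH = 3.55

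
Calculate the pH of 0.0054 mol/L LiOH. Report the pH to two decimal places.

pH = 11.73

LiOH is a strong base; [OH-] = 0.0054 M.
pOH = -log(0.0054) = 2.27
pH = 14.00 - 2.27 = 11.73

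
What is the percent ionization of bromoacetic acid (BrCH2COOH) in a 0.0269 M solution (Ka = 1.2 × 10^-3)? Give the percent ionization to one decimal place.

BrCH2COOH ⇌ BrCH2COO- + H+; let x = [H+] at equilibrium.
Solve x² + 0.0012x − 3.23e-05 = 0 → x = 5.11 × 10^-3 M
Fraction ionized = 5.11 × 10^-3 / 0.0269 = 0.1900 → 19.0%

19.0%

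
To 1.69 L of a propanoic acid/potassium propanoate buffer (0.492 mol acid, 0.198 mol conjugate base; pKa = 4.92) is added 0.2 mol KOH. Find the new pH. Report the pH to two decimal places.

pH = 5.05

OH- converts CH3CH2COOH to CH3CH2COO-: CH3CH2COOH → 0.292 mol, CH3CH2COO- → 0.398 mol.
pH = pKa + log(n_CH3CH2COO-/n_CH3CH2COOH) = 4.92 + log(0.398/0.292) = 4.92 + (+0.135)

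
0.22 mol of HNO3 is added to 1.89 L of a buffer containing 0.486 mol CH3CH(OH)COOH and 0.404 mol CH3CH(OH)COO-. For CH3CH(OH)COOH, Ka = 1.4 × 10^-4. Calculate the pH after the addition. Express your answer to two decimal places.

After neutralization: n(CH3CH(OH)COOH) = 0.706 mol, n(CH3CH(OH)COO-) = 0.184 mol.
pKa = −log(1.4 × 10^-4) = 3.854
Henderson–Hasselbalch with mole ratio 0.184/0.706: pH = 3.854 + (-0.584)

pH = 3.27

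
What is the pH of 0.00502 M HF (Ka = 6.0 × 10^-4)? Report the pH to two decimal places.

pH = 2.84

HF ⇌ F- + H+
From the ICE table, Ka = x²/(0.00502 − x) = 6.0 × 10^-4.
Here C₀/Ka ≈ 8.37, so the small-x approximation fails. Use the quadratic:
x = [−0.0006 + √(0.0006² + 1.2e-05)]/2 = 1.46 × 10^-3 M
pH = −log[H+] = −log(1.46 × 10^-3) = 2.84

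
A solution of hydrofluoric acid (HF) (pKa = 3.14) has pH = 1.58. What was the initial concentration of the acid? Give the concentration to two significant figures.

[H+] = 10^(-1.58) = 2.63 × 10^-2 M = x
Ka = 10^(−3.14) = 7.24 × 10^-4
Ka = x²/(C₀ − x) ⇒ C₀ = x + x²/Ka
C₀ = 2.63 × 10^-2 + (2.63 × 10^-2)²/(7.24 × 10^-4) = 9.82 × 10^-1 M

C₀ = 9.8 × 10^-1 M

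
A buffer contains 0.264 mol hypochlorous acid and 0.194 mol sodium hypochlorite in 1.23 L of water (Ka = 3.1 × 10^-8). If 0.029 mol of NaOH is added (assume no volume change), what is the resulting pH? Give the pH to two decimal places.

pH = 7.49

After neutralization: n(HOCl) = 0.235 mol, n(OCl-) = 0.223 mol.
pKa = −log(3.1 × 10^-8) = 7.509
Henderson–Hasselbalch with mole ratio 0.223/0.235: pH = 7.509 + (-0.023)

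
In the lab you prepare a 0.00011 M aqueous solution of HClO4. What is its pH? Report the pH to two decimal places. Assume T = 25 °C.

pH = 3.96

HClO4 is a strong acid and dissociates completely, so [H+] = 0.00011 M.
pH = -log(0.00011) = 3.96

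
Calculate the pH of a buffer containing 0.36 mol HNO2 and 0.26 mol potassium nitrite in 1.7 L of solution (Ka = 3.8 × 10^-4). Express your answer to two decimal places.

pKa = −log(3.8 × 10^-4) = 3.420
Henderson–Hasselbalch: pH = pKa + log([NO2-]/[HNO2]) = 3.420 + log(0.26/0.36)
pH = 3.420 + (-0.141) = 3.28

pH = 3.28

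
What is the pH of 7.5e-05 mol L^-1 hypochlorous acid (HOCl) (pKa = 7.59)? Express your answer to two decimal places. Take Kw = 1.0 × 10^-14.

pH = 5.86

HOCl ⇌ OCl- + H+
Ka = 10^(−7.59) = 2.57 × 10^-8
From the ICE table, Ka = x²/(7.5e-05 − x) = 2.57 × 10^-8.
Since Ka ≪ C₀, x ≈ √(Ka·C₀) = 1.39 × 10^-6 M.
(x/C₀ = 1.9% < 5%, so the approximation holds.)
pH = −log[H+] = −log(1.39 × 10^-6) = 5.86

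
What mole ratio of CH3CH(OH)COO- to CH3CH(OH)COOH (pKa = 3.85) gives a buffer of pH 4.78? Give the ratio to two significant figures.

ratio = 8.5

pH = pKa + log(r) ⇒ log(r) = 4.78 − 3.85 = +0.93
r = [CH3CH(OH)COO-]/[CH3CH(OH)COOH] = 10^(+0.93) = 8.51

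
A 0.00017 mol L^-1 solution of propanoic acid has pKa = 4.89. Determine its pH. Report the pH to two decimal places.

CH3CH2COOH ⇌ CH3CH2COO- + H+
Ka = 10^(−4.89) = 1.29 × 10^-5
Ka = x²/(0.00017 − x) = 1.29 × 10^-5
The 5% rule fails; solving x² + Ka·x − Ka·C₀ = 0 exactly:
x = [−1.29e-05 + √(1.29e-05² + 8.77e-09)]/2 = 4.08 × 10^-5 M
pH = −log(4.08 × 10^-5) = 4.39

pH = 4.39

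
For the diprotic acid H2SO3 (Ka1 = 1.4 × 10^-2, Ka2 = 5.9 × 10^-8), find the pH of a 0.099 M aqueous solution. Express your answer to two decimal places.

Since Ka1 ≫ Ka2, the first ionization dominates [H+].
Ka1 = x²/(0.099 − x) = 1.4 × 10^-2
Solving the quadratic: x = (−Ka1 + √(Ka1² + 4·Ka1·C₀))/2 = 3.09 × 10^-2 M
pH = −log(3.09 × 10^-2) = 1.51

pH = 1.51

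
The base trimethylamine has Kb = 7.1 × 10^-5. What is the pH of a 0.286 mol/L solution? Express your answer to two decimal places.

pH = 11.65

(CH3)3N + H2O ⇌ (CH3)3NH+ + OH-
Kb = [OH-]²/(0.286 − [OH-]) = 7.1 × 10^-5
Assume [OH-] ≪ 0.286: [OH-] ≈ √(7.1 × 10^-5 × 0.286) = 4.51 × 10^-3 M
Check: 1.6% ionized — well under 5%, approximation valid.
pOH = 2.35, so pH = 14.00 − pOH = 11.65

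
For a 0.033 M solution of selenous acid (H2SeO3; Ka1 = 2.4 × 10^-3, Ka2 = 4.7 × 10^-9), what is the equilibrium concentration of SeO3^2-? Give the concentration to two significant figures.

First ionization gives [H+] ≈ [HSeO3-] = 7.78 × 10^-3 M.
Second step: Ka2 = [H+][SeO3^2-]/[HSeO3-] ≈ [SeO3^2-] (since [H+] ≈ [HSeO3-]).
So [SeO3^2-] ≈ Ka2.

4.7 × 10^-9 M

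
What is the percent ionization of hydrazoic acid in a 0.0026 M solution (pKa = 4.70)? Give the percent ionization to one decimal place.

HN3 ⇌ N3- + H+; let x = [H+] at equilibrium.
Ka = 10^(−4.70) = 2.00 × 10^-5
Solve x² + 2e-05x − 5.2e-08 = 0 → x = 2.18 × 10^-4 M
% ionization = x/C₀ × 100% = 2.18 × 10^-4/0.0026 × 100% = 8.4%

8.4%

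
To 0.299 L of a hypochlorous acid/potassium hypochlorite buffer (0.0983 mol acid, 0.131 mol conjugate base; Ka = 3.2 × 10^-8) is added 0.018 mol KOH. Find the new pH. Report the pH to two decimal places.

pH = 7.76

OH- converts HOCl to OCl-: HOCl → 0.0803 mol, OCl- → 0.149 mol.
pKa = −log(3.2 × 10^-8) = 7.495
pH = pKa + log(n_OCl-/n_HOCl) = 7.495 + log(0.149/0.0803) = 7.495 + (+0.268)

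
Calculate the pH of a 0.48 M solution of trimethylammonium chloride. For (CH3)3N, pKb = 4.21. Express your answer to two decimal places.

(CH3)3NH+ is the conjugate acid of the weak base (CH3)3N.
Kb = 10^(−4.21) = 6.17 × 10^-5
Ka = Kw/Kb = 1.0×10^-14 / 6.17 × 10^-5 = 1.62 × 10^-10
From the ICE table, Ka = [H+]²/(0.48 − [H+]) = 1.62 × 10^-10.
Assume [H+] ≪ 0.48: [H+] ≈ √(1.62 × 10^-10 × 0.48) = 8.82 × 10^-6 M
Check: 0.0018% ionized — well under 5%, approximation valid.
pH = −log[H+] = −log(8.82 × 10^-6) = 5.05

pH = 5.05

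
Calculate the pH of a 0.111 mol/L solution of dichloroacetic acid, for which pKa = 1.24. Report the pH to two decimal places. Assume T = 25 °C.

Cl2CHCOOH ⇌ Cl2CHCOO- + H+
Ka = 10^(−1.24) = 5.75 × 10^-2
From the ICE table, Ka = [H+]²/(0.111 − [H+]) = 5.75 × 10^-2.
[H+] is not negligible relative to C₀; solve [H+]² + 0.0575·[H+] − 0.00638 = 0.
[H+] = (−Ka + √(Ka² + 4·Ka·C₀))/2 = 5.62 × 10^-2 M
pH = −log(5.62 × 10^-2) = 1.25

pH = 1.25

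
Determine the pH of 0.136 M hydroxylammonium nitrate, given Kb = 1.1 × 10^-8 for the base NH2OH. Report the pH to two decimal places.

NH3OH+ is the conjugate acid of the weak base NH2OH.
Ka = Kw/Kb = 1.0×10^-14 / 1.1 × 10^-8 = 9.09 × 10^-7
From the ICE table, Ka = x²/(0.136 − x) = 9.09 × 10^-7.
Neglecting x in the denominator: x = √(9.09 × 10^-7 × 0.136) = 3.52 × 10^-4 M
Check: 0.26% ionized — well under 5%, approximation valid.
pH = −log[H+] = −log(3.52 × 10^-4) = 3.45

pH = 3.45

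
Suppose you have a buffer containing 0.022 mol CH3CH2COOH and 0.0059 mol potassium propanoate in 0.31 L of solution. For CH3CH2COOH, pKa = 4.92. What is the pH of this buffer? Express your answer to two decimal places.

pH = pKa + log([A⁻]/[HA]) = 4.92 + log(0.0059/0.022)
pH = 4.92 + (-0.572) = 4.35

pH = 4.35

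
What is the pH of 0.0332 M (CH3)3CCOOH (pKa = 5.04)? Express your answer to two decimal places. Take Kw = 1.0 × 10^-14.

pH = 3.26

(CH3)3CCOOH ⇌ (CH3)3CCOO- + H+
Ka = 10^(−5.04) = 9.12 × 10^-6
From the ICE table, Ka = [H+]²/(0.0332 − [H+]) = 9.12 × 10^-6.
Assume [H+] ≪ 0.0332: [H+] ≈ √(9.12 × 10^-6 × 0.0332) = 5.50 × 10^-4 M
pH = −log(5.50 × 10^-4) = 3.26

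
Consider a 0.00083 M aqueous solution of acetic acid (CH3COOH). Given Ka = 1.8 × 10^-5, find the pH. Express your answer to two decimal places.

pH = 3.94

CH3COOH ⇌ CH3COO- + H+
Ka = [H+]²/(0.00083 − [H+]) = 1.8 × 10^-5
The 5% rule fails; solving [H+]² + Ka·[H+] − Ka·C₀ = 0 exactly:
[H+] = [−1.8e-05 + √(1.8e-05² + 5.98e-08)]/2 = 1.14 × 10^-4 M
pH = −log(1.14 × 10^-4) = 3.94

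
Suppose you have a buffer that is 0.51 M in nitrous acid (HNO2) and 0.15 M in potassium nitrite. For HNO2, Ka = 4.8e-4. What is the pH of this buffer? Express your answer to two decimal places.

pH = 2.79

pKa = −log(4.8 × 10^-4) = 3.319
Using pH = pKa + log([base]/[acid]) with [base]/[acid] = 0.15/0.51:
pH = 3.319 + (-0.531) = 2.79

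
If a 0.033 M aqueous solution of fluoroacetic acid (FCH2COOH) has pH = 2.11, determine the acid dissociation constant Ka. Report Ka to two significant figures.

[H+] = 10^(-2.11) = 7.76 × 10^-3 M
At equilibrium [HA] = 0.033 − 7.76 × 10^-3 = 2.52 × 10^-2 M
Ka = [H+][A-]/[HA] = (7.76 × 10^-3)² / 2.52 × 10^-2 = 2.4 × 10^-3

Ka = 2.4 × 10^-3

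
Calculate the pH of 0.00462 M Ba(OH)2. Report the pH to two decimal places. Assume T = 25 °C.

Ba(OH)2 is a strong base (each formula unit releases 2 OH-); [OH-] = 0.00924 M.
pOH = -log(0.00924) = 2.03
pH = 14.00 - 2.03 = 11.97

pH = 11.97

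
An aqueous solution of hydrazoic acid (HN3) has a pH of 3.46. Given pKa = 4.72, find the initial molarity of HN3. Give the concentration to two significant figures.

[H+] = 10^(-3.46) = 3.47 × 10^-4 M = x
Ka = 10^(−4.72) = 1.91 × 10^-5
Ka = x²/(C₀ − x) ⇒ C₀ = x + x²/Ka
C₀ = 3.47 × 10^-4 + (3.47 × 10^-4)²/(1.91 × 10^-5) = 6.65 × 10^-3 M

C₀ = 6.7 × 10^-3 M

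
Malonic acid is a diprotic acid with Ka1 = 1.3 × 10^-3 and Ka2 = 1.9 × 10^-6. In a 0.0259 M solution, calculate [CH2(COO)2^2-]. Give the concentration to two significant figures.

First ionization gives [H+] ≈ [CH2(COOH)COO-] = 5.19 × 10^-3 M.
Second step: Ka2 = [H+][CH2(COO)2^2-]/[CH2(COOH)COO-] ≈ [CH2(COO)2^2-] (since [H+] ≈ [CH2(COOH)COO-]).
So [CH2(COO)2^2-] ≈ Ka2.

1.9 × 10^-6 M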